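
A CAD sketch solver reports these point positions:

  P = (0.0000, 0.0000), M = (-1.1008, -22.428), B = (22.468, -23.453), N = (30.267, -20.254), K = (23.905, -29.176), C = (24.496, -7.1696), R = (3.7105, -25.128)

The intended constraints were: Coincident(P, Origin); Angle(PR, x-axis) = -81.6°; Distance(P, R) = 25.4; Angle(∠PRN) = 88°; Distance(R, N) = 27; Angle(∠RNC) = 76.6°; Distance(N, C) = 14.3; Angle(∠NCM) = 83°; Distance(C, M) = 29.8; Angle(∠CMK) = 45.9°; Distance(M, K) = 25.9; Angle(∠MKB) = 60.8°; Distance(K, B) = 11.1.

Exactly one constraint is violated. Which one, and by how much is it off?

Distance(K, B) = 11.1 — off by 5.20.

P = (0.00, 0.00) ✓; PR at -81.60° ✓; |PR| = 25.40 ✓; ∠PRN = 88.00° ✓; |RN| = 27.00 ✓; ∠RNC = 76.60° ✓; |NC| = 14.30 ✓; ∠NCM = 83.00° ✓; |CM| = 29.80 ✓; ∠CMK = 45.90° ✓; |MK| = 25.90 ✓; ∠MKB = 60.80° ✓; |KB| = 5.901 ✗.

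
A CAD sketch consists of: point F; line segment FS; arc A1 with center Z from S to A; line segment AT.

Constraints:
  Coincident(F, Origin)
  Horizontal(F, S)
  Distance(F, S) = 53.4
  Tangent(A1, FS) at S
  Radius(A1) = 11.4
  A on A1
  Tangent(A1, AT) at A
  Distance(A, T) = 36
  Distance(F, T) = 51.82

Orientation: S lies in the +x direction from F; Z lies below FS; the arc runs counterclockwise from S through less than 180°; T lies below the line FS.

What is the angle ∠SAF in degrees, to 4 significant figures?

134.4°

Checks: ∠(ZS, SF) = 90.00° ✓; |ZS| = 11.40 ✓; |ZA| = 11.40 ✓; ∠(ZA, AT) = 90.00° ✓; |AT| = 36.00 ✓; |FT| = 51.82 ✓.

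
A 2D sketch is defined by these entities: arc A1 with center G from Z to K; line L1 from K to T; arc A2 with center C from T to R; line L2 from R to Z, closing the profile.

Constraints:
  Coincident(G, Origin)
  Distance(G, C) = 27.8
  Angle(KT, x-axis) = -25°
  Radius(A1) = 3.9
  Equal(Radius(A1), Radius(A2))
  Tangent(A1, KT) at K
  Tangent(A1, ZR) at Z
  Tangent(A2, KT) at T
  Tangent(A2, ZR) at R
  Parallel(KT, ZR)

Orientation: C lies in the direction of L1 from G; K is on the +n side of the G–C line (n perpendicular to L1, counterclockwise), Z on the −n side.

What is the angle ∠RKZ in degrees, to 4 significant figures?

74.33°

The slot axis is L1's direction at -25.0°, so u = (cos -25.0°, sin -25.0°) = (0.9063, -0.4226) and n = (−sin -25.0°, cos -25.0°) = (0.4226, 0.9063). G is at the origin and C lies 27.8 along u from G, so C = 27.8·u = (25.20, -11.75). Tangency of A1 to both parallel lines with radius 3.9 puts K and Z at G ± 3.9·n: K = (1.648, 3.535), Z = (-1.648, -3.535). Equal radii place T and R the same way about C: T = C + 3.9·n = (26.84, -8.214), R = C − 3.9·n = (23.55, -15.28). Then cos ∠RKZ = KR·KZ / (|KR||KZ|), giving 74.33°.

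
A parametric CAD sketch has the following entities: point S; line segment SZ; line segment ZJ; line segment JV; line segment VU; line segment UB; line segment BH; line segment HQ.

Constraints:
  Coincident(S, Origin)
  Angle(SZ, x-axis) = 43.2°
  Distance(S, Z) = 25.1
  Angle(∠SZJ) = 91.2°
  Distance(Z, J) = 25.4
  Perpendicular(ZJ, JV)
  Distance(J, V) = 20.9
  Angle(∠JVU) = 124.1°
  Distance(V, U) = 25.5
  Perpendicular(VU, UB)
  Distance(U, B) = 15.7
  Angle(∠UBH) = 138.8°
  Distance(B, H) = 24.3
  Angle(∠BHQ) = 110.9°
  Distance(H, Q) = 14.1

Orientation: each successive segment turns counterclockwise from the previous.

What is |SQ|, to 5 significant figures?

32.926

S is at the origin; SZ runs at 43.2° with length 25.1, so Z = (18.297, 17.182). ∠SZJ = 91.2° gives ZJ at 132.00° from the x-axis; with |ZJ| = 25.4, J = (1.3012, 36.058). ZJ is perpendicular to JV, so JV runs at -138.00°; with |JV| = 20.9, V = (-14.231, 22.073). ∠JVU = 124.1° gives VU at -82.100° from the x-axis; with |VU| = 25.5, U = (-10.726, -3.1848). The perpendicularity gives UB at right angles to VU, so UB runs at 7.9000°; with |UB| = 15.7, B = (4.8253, -1.0269). ∠UBH = 138.8° gives BH at 49.100° from the x-axis; with |BH| = 24.3, H = (20.736, 17.340). ∠BHQ = 110.9° gives HQ at 118.20° from the x-axis; with |HQ| = 14.1, Q = (14.073, 29.767). Then |SQ| = |Q − S| = 32.926.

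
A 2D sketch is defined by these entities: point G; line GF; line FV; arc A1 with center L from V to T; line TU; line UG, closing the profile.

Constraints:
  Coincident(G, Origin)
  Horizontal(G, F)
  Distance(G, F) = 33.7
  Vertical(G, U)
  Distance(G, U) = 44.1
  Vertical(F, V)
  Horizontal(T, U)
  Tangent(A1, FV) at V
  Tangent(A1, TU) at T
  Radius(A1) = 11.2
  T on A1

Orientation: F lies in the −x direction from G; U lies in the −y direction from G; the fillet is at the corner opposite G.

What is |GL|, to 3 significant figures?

39.9

G is at the origin; GF is horizontal with |GF| = 33.7 and F on the −x side, so F = (-33.7, 0.00). GU is vertical with |GU| = 44.1 and U on the −y side, so U = (0.00, -44.1). The virtual corner opposite G is at (-33.7, -44.1). Tangency of A1 to FV means the radius LV is perpendicular to FV and since A1 is tangent to TU there, LT ⟂ TU, with radius 11.2, so the center L sits 11.2 in from both sides at L = (-22.5, -32.9). Then |GL| = |L − G| = 39.9.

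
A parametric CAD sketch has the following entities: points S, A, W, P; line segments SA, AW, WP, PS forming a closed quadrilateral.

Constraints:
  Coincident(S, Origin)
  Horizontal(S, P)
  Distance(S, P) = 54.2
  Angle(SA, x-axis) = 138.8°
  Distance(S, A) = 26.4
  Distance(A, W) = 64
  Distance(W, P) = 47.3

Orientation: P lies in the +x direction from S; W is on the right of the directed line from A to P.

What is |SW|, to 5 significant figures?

38.313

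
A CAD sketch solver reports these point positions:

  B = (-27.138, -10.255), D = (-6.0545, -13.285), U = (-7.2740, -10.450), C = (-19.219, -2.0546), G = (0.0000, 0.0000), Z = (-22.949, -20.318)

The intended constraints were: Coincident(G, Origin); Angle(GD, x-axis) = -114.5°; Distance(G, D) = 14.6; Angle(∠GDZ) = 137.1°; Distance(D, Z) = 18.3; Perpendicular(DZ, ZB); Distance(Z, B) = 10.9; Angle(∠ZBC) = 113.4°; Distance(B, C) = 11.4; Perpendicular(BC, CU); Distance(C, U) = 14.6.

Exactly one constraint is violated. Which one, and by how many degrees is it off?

Perpendicular(BC, CU) — off by 8.90°.

G = (0.00, 0.00) ✓; GD at -114.5° ✓; |GD| = 14.60 ✓; ∠GDZ = 137.1° ✓; |DZ| = 18.30 ✓; ∠(DZ, ZB) = 90.00° ✓; |ZB| = 10.90 ✓; ∠ZBC = 113.4° ✓; |BC| = 11.40 ✓; ∠(BC, CU) = 81.10° ✗; |CU| = 14.60 ✓.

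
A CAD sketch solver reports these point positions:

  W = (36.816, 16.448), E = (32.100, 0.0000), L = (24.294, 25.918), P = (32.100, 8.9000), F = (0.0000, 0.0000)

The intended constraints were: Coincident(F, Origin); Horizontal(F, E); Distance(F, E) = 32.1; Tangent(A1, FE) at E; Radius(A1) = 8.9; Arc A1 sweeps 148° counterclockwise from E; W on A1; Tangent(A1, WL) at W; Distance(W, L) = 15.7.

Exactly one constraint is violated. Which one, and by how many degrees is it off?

Tangent(A1, WL) at W — off by 5.10°.

F = (0.00, 0.00) ✓; F.y = 0.00, E.y = 0.00 ✓; |FE| = 32.10 ✓; ∠(PE, EF) = 90.00° ✓; |PE| = 8.900 ✓; bearing(P→W) − bearing(P→E) = 148.0° ✓; |PW| = 8.900 ✓; ∠(PW, WL) = 95.10° ✗; |WL| = 15.70 ✓.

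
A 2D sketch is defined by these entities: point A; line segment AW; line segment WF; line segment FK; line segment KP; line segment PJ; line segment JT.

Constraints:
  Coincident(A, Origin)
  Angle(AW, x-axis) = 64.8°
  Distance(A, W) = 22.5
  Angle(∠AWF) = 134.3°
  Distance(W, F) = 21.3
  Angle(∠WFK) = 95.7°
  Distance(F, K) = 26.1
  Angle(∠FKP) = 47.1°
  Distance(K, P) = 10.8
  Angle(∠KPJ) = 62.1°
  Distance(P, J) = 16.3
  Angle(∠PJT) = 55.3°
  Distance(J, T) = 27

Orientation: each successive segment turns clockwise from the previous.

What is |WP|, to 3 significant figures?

24.7

A is at the origin; AW runs at 64.8° with length 22.5, so W = (9.58, 20.4). ∠AWF = 134.3° gives WF at 19.1° from the x-axis; with |WF| = 21.3, F = (29.7, 27.3). ∠WFK = 95.7° gives FK at -65.2° from the x-axis; with |FK| = 26.1, K = (40.7, 3.64). ∠FKP = 47.1° gives KP at 162° from the x-axis; with |KP| = 10.8, P = (30.4, 6.99). Then |WP| = |P − W| = 24.7.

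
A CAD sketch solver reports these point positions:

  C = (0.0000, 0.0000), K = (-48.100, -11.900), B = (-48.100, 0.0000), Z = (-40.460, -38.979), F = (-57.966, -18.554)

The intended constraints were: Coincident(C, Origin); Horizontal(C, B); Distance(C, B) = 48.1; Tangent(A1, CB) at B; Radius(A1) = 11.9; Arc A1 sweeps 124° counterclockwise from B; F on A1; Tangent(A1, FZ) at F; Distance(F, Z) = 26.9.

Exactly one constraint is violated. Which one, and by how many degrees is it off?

Tangent(A1, FZ) at F — off by 6.60°.

C = (0.00, 0.00) ✓; C.y = 0.00, B.y = 0.00 ✓; |CB| = 48.10 ✓; ∠(KB, BC) = 90.00° ✓; |KB| = 11.90 ✓; bearing(K→F) − bearing(K→B) = 124.0° ✓; |KF| = 11.90 ✓; ∠(KF, FZ) = 83.40° ✗; |FZ| = 26.90 ✓.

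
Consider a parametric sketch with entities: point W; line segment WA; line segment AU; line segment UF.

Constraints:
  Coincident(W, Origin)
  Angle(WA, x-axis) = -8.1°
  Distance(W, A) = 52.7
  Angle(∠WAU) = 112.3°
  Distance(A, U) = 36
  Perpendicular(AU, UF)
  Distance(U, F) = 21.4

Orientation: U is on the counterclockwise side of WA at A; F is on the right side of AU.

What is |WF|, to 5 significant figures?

89.766

∠WAU = 112.3°, so AU runs at -8.1° + (180° − 112.3°) = 59.600° from the x-axis; with |AU| = 36.0, U = A + 36.0·(cos 59.600°, sin 59.600°) = (70.391, 23.625). The perpendicularity gives UF at right angles to AU; with |UF| = 21.4 on the right of AU, F = U + 21.4·(0.86251, -0.50603) = (88.849, 12.796). Then |WF| = |F − W| = 89.766.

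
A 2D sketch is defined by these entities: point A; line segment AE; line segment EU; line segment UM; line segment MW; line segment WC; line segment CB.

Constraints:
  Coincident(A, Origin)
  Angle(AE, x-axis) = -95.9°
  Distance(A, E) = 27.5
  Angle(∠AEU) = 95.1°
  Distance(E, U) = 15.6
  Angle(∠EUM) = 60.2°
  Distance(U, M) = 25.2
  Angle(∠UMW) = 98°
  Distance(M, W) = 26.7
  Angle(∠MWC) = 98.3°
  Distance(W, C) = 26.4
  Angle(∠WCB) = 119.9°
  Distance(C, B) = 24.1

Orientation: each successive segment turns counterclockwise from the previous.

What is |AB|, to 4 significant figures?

48.95

∠MWC = 98.3° gives WC at -87.50° from the x-axis; with |WC| = 26.4, C = (-20.71, -37.85). ∠WCB = 119.9° gives CB at -27.40° from the x-axis; with |CB| = 24.1, B = (0.6863, -48.94). Then |AB| = |B − A| = 48.95.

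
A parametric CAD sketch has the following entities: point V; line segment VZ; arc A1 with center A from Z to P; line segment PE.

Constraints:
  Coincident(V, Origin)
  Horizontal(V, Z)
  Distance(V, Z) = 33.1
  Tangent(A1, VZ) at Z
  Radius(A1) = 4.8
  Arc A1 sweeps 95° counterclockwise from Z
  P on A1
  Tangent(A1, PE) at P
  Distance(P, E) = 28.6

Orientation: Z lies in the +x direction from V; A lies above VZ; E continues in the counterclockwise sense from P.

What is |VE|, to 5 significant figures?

48.875

V is at the origin; VZ is horizontal with |VZ| = 33.1 and Z on the +x side, so Z = (33.100, 0.0000). A1 meets VZ tangentially, so AZ is at right angles to VZ, so A = Z + (0, 4.8) = (33.100, 4.8000). On A1, Z sits at bearing -90° from A; a 95° counterclockwise sweep puts P at bearing 5°, so P = A + 4.8·(cos 5°, sin 5°) = (37.882, 5.2183). Tangency of A1 to PE means the radius AP is perpendicular to PE, so PE runs along (−sin 5°, cos 5°); with |PE| = 28.6, E = (35.389, 33.710). Then |VE| = |E − V| = 48.875.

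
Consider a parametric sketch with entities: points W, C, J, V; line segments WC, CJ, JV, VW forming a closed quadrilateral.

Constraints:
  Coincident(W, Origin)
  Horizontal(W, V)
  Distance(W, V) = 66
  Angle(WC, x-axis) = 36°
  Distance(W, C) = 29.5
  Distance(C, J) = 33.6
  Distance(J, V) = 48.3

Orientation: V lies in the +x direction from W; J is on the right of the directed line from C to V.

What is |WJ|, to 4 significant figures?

26.03

W is at the origin; W and V share the same y with |WV| = 66.0 and V in +x, so V = (66.0, 0). WC runs at 36.0° with |WC| = 29.5, so C = (23.87, 17.34). J is determined by |CJ| = 33.6 and |JV| = 48.3 together: it lies at the intersection of circle(C, 33.6) and circle(V, 48.3). With |CV| = 45.56, the foot of the radical line on CV is 9.569 from C and the perpendicular offset is √(33.6² − 9.569²) = 32.21. Taking the right-of-CV solution: J = (20.46, -16.09).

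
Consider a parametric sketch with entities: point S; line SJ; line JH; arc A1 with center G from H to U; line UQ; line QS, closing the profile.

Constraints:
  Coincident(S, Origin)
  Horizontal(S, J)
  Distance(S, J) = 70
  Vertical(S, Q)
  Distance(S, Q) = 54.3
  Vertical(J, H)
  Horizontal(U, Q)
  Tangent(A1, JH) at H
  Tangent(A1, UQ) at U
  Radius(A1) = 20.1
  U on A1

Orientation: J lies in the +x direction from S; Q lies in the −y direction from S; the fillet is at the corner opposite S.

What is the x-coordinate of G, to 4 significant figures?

49.90

S and Q share the same x with |SQ| = 54.3 and Q on the −y side, so Q = (0.000, -54.30). The virtual corner opposite S is at (70.00, -54.30). The tangent condition forces GH to be normal to JH and since A1 is tangent to UQ there, GU ⟂ UQ, with radius 20.1, so the center G sits 20.1 in from both sides at G = (49.90, -34.20). So G.x = 49.90.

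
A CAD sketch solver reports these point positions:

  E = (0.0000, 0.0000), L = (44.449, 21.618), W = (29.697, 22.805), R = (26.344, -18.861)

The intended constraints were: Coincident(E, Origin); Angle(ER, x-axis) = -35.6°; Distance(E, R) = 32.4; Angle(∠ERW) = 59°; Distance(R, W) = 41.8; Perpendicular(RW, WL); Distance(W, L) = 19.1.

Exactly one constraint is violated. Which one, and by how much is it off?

Distance(W, L) = 19.1 — off by 4.30.

E = (0.00, 0.00) ✓; ER at -35.60° ✓; |ER| = 32.40 ✓; ∠ERW = 59.00° ✓; |RW| = 41.80 ✓; ∠(RW, WL) = 90.00° ✓; |WL| = 14.80 ✗.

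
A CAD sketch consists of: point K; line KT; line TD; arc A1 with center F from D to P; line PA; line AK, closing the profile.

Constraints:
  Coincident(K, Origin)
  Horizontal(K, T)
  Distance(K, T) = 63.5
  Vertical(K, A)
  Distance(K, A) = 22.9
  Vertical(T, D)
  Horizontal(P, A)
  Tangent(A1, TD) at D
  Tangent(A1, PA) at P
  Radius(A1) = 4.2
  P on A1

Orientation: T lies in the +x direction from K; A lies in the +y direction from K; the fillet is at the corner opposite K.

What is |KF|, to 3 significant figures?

62.2

K is at the origin; KT is horizontal with |KT| = 63.5 and T on the +x side, so T = (63.5, 0.00). K and A share the same x with |KA| = 22.9 and A on the +y side, so A = (0.00, 22.9). The virtual corner opposite K is at (63.5, 22.9). A1 meets TD tangentially, so FD is at right angles to TD and A1 meets PA tangentially, so FP is at right angles to PA, with radius 4.2, so the center F sits 4.2 in from both sides at F = (59.3, 18.7). Then |KF| = |F − K| = 62.2.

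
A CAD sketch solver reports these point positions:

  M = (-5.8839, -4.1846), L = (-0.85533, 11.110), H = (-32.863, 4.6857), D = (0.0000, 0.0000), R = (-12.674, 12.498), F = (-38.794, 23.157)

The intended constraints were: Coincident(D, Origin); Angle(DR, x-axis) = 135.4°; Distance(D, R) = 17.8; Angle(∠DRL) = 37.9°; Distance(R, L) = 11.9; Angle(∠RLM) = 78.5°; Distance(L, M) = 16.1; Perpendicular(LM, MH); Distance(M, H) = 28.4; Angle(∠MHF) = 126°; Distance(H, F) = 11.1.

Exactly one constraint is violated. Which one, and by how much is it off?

Distance(H, F) = 11.1 — off by 8.30.

D = (0.00, 0.00) ✓; DR at 135.4° ✓; |DR| = 17.80 ✓; ∠DRL = 37.90° ✓; |RL| = 11.90 ✓; ∠RLM = 78.50° ✓; |LM| = 16.10 ✓; ∠(LM, MH) = 90.00° ✓; |MH| = 28.40 ✓; ∠MHF = 126.0° ✓; |HF| = 19.40 ✗.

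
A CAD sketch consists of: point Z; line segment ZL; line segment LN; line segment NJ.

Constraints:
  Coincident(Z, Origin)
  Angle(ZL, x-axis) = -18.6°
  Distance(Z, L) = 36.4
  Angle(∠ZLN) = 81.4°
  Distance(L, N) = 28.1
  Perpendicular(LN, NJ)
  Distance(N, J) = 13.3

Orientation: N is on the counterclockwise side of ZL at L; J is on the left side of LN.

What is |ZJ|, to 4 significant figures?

32.07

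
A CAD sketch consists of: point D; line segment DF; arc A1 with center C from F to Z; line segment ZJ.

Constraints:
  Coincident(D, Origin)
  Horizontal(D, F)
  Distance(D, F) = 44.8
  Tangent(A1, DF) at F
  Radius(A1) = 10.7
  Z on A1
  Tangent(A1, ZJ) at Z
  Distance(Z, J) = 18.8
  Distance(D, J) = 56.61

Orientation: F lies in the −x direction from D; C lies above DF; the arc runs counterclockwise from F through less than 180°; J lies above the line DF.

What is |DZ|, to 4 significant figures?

39.65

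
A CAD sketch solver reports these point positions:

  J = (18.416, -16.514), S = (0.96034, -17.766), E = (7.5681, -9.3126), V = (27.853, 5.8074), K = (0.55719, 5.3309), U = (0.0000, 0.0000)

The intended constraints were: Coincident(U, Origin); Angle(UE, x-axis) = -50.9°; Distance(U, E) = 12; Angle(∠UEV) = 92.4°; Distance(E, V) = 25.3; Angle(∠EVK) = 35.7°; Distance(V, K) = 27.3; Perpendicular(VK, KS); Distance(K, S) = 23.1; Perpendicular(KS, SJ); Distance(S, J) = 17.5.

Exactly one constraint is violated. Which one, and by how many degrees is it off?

Perpendicular(KS, SJ) — off by 3.10°.

U = (0.00, 0.00) ✓; UE at -50.90° ✓; |UE| = 12.00 ✓; ∠UEV = 92.40° ✓; |EV| = 25.30 ✓; ∠EVK = 35.70° ✓; |VK| = 27.30 ✓; ∠(VK, KS) = 90.00° ✓; |KS| = 23.10 ✓; ∠(KS, SJ) = 93.10° ✗; |SJ| = 17.50 ✓.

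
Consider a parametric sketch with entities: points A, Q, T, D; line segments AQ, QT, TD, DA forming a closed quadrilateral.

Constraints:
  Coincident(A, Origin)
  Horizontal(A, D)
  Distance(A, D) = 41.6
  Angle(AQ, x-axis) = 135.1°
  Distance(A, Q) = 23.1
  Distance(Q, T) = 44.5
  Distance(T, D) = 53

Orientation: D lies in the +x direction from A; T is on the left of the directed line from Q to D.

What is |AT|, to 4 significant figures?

49.32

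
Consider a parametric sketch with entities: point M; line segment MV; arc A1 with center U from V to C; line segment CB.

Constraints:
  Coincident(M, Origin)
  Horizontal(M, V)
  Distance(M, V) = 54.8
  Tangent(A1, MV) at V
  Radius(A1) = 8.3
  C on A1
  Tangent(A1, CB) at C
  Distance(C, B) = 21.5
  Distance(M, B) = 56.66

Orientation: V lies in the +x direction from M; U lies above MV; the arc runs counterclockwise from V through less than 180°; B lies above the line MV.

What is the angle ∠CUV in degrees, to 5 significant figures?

128.56°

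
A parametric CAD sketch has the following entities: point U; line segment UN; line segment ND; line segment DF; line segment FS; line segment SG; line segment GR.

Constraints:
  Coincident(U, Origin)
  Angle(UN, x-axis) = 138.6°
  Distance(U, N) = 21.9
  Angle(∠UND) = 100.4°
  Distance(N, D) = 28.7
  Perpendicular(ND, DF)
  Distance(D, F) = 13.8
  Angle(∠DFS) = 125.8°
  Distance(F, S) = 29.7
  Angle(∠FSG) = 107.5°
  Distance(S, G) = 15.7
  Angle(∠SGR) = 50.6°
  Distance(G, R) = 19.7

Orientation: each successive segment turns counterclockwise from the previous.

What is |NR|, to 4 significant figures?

20.38

U is at the origin; UN runs at 138.6° with length 21.9, so N = (-16.43, 14.48). ∠UND = 100.4° gives ND at -141.8° from the x-axis; with |ND| = 28.7, D = (-38.98, -3.266). The perpendicularity gives DF at right angles to ND, so DF runs at -51.80°; with |DF| = 13.8, F = (-30.45, -14.11). ∠DFS = 125.8° gives FS at 2.400° from the x-axis; with |FS| = 29.7, S = (-0.7735, -12.87). ∠FSG = 107.5° gives SG at 74.90° from the x-axis; with |SG| = 15.7, G = (3.316, 2.291). ∠SGR = 50.6° gives GR at -155.7° from the x-axis; with |GR| = 19.7, R = (-14.64, -5.816). Then |NR| = |R − N| = 20.38.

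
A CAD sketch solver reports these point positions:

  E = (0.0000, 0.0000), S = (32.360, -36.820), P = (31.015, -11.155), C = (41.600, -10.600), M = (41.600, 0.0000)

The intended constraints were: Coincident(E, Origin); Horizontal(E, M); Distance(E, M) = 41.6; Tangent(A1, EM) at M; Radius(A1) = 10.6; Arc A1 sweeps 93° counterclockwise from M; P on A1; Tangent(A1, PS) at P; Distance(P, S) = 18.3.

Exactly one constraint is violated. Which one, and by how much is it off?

Distance(P, S) = 18.3 — off by 7.40.

E = (0.00, 0.00) ✓; E.y = 0.00, M.y = 0.00 ✓; |EM| = 41.60 ✓; ∠(CM, ME) = 90.00° ✓; |CM| = 10.60 ✓; bearing(C→P) − bearing(C→M) = 93.00° ✓; |CP| = 10.60 ✓; ∠(CP, PS) = 90.00° ✓; |PS| = 25.70 ✗.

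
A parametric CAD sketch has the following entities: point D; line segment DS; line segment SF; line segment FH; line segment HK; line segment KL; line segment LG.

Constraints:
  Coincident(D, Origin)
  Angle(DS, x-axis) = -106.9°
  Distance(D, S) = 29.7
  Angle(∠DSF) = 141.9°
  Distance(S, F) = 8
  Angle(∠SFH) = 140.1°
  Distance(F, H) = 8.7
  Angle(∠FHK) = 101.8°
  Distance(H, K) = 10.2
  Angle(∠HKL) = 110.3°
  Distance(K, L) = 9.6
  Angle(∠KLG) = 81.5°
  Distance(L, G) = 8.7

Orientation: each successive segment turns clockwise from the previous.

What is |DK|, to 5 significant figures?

33.453

∠SFH = 140.1° gives FH at 175.10° from the x-axis; with |FH| = 8.7, H = (-23.855, -32.263). ∠FHK = 101.8° gives HK at 96.900° from the x-axis; with |HK| = 10.2, K = (-25.081, -22.137). Then |DK| = |K − D| = 33.453.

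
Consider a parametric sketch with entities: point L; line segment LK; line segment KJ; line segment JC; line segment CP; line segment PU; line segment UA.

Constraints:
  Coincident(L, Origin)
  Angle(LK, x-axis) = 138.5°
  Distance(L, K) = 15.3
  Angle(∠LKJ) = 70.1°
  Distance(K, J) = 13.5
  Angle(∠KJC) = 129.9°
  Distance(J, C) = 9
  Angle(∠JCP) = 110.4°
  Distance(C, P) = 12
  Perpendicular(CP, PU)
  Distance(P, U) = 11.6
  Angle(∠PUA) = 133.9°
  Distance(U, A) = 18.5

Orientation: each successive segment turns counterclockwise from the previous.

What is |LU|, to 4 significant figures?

3.420

∠JCP = 110.4° gives CP at 8.100° from the x-axis; with |CP| = 12.0, P = (-0.2540, -8.632). CP is perpendicular to PU, so PU runs at 98.10°; with |PU| = 11.6, U = (-1.888, 2.852). Then |LU| = |U − L| = 3.420.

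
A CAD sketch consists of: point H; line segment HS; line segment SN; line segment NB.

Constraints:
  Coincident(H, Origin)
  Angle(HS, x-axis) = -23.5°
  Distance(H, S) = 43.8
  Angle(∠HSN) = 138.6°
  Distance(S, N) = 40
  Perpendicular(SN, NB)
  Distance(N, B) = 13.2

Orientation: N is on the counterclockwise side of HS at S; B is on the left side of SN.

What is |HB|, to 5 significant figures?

74.541

∠HSN = 138.6°, so SN runs at -23.5° + (180° − 138.6°) = 17.900° from the x-axis; with |SN| = 40.0, N = S + 40.0·(cos 17.900°, sin 17.900°) = (78.231, -5.1709). SN is perpendicular to NB; with |NB| = 13.2 on the left of SN, B = N + 13.2·(-0.30736, 0.95159) = (74.174, 7.3901). Then |HB| = |B − H| = 74.541.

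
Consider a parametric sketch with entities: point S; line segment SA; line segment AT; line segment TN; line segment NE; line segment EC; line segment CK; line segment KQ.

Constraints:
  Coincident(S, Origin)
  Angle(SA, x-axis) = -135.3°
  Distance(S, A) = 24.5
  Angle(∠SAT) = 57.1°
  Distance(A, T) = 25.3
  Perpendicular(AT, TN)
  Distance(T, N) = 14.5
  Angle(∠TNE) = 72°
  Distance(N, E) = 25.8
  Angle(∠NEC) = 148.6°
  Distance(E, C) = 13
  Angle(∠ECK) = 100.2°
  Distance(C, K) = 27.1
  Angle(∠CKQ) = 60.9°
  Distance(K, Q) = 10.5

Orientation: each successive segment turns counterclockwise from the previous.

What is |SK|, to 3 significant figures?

45.1

S is at the origin; SA runs at -135.3° with length 24.5, so A = (-17.4, -17.2). ∠SAT = 57.1° gives AT at -12.4° from the x-axis; with |AT| = 25.3, T = (7.30, -22.7). AT ⟂ TN, so TN runs at 77.6°; with |TN| = 14.5, N = (10.4, -8.50). ∠TNE = 72.0° gives NE at -174° from the x-axis; with |NE| = 25.8, E = (-15.3, -11.0). ∠NEC = 148.6° gives EC at -143° from the x-axis; with |EC| = 13.0, C = (-25.7, -18.8). ∠ECK = 100.2° gives CK at -63.2° from the x-axis; with |CK| = 27.1, K = (-13.4, -43.0). Then |SK| = |K − S| = 45.1.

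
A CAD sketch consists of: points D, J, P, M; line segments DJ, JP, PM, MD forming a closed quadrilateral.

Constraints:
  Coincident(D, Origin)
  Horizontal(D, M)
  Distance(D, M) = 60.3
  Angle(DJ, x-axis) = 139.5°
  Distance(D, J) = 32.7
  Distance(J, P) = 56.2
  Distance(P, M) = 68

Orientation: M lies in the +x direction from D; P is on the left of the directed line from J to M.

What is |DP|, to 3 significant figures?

58.5

Checks: |JP| = 56.20 ✓; |PM| = 68.00 ✓.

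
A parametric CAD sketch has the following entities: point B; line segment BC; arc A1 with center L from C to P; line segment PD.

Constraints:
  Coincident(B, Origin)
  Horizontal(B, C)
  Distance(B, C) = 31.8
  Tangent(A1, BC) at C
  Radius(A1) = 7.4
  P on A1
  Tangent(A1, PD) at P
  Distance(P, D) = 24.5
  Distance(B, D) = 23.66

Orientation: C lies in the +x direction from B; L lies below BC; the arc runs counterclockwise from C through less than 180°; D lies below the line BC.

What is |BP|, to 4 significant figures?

26.29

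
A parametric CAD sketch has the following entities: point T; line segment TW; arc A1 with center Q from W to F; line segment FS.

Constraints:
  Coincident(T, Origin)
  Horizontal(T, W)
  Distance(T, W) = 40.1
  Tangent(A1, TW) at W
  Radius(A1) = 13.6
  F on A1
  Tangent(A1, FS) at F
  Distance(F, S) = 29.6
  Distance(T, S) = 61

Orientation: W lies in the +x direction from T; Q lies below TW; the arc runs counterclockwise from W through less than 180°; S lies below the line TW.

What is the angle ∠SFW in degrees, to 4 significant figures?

122.9°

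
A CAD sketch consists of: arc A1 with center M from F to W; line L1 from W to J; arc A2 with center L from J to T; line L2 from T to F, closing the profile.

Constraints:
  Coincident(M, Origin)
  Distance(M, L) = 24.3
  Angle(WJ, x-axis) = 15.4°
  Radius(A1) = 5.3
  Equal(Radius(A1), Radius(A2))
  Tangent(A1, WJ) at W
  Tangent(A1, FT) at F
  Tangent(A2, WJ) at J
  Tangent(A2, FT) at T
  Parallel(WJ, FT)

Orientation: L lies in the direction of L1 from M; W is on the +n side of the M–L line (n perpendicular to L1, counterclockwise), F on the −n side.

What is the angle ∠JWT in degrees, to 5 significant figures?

23.568°

The slot axis is L1's direction at 15.4°, so u = (cos 15.4°, sin 15.4°) = (0.96410, 0.26556) and n = (−sin 15.4°, cos 15.4°) = (-0.26556, 0.96410). M is at the origin and L lies 24.3 along u from M, so L = 24.3·u = (23.428, 6.4530). Tangency of A1 to both parallel lines with radius 5.3 puts W and F at M ± 5.3·n: W = (-1.4074, 5.1097), F = (1.4074, -5.1097). Equal radii place J and T the same way about L: J = L + 5.3·n = (22.020, 11.563), T = L − 5.3·n = (24.835, 1.3433). Then cos ∠JWT = WJ·WT / (|WJ||WT|), giving 23.568°.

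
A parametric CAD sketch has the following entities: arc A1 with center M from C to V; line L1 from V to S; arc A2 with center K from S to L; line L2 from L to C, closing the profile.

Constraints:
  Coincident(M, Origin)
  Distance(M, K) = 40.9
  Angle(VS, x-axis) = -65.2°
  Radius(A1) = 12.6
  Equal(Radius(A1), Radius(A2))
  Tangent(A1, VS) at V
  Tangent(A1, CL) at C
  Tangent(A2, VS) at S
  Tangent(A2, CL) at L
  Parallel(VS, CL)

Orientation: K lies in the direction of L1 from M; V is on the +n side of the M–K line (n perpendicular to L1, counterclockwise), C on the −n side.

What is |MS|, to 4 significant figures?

42.80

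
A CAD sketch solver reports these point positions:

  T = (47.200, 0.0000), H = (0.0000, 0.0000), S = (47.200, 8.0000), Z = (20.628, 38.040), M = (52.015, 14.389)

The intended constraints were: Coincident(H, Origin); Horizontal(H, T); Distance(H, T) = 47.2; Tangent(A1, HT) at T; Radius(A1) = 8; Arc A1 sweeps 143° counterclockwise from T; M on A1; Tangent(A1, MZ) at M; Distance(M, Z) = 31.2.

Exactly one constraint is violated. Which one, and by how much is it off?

Distance(M, Z) = 31.2 — off by 8.10.

H = (0.00, 0.00) ✓; H.y = 0.00, T.y = 0.00 ✓; |HT| = 47.20 ✓; ∠(ST, TH) = 90.00° ✓; |ST| = 8.000 ✓; bearing(S→M) − bearing(S→T) = 143.0° ✓; |SM| = 8.000 ✓; ∠(SM, MZ) = 90.00° ✓; |MZ| = 39.30 ✗.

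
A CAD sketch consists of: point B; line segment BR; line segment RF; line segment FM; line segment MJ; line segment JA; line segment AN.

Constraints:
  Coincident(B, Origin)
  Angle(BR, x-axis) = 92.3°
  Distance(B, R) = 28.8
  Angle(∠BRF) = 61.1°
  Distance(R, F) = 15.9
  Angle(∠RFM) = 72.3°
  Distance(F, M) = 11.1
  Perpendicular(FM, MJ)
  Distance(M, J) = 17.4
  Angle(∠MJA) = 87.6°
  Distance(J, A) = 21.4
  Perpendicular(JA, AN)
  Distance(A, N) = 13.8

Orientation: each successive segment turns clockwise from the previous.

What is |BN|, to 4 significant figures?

35.36

B is at the origin; BR runs at 92.3° with length 28.8, so R = (-1.156, 28.78). ∠BRF = 61.1° gives RF at -26.60° from the x-axis; with |RF| = 15.9, F = (13.06, 21.66). ∠RFM = 72.3° gives FM at -134.3° from the x-axis; with |FM| = 11.1, M = (5.309, 13.71). The perpendicularity gives MJ at right angles to FM, so MJ runs at 135.7°; with |MJ| = 17.4, J = (-7.144, 25.87). ∠MJA = 87.6° gives JA at 43.30° from the x-axis; with |JA| = 21.4, A = (8.430, 40.54). JA is perpendicular to AN, so AN runs at -46.70°; with |AN| = 13.8, N = (17.89, 30.50). Then |BN| = |N − B| = 35.36.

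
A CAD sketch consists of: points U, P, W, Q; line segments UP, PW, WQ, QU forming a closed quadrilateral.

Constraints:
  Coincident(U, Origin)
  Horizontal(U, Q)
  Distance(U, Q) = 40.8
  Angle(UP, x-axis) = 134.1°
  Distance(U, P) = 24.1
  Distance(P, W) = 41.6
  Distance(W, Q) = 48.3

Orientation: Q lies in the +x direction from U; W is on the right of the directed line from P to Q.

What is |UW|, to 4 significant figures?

21.84

Checks: |PW| = 41.60 ✓; |WQ| = 48.30 ✓.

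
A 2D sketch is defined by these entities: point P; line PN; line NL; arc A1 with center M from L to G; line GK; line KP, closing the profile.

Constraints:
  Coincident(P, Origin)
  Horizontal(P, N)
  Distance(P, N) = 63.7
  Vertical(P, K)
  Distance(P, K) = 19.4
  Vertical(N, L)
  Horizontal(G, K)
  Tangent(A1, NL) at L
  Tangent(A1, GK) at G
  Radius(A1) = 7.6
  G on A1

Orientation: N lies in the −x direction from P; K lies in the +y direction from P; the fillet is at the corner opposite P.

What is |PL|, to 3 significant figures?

64.8

P is at the origin; P and N share the same y with |PN| = 63.7 and N on the −x side, so N = (-63.7, 0.00). P and K share the same x with |PK| = 19.4 and K on the +y side, so K = (0.00, 19.4). The virtual corner opposite P is at (-63.7, 19.4). Since A1 is tangent to NL there, ML ⟂ NL and the tangent condition forces MG to be normal to GK, with radius 7.6, so the center M sits 7.6 in from both sides at M = (-56.1, 11.8). That places the tangent points at L = (-63.7, 11.8) on NL and G = (-56.1, 19.4) on GK. Then |PL| = |L − P| = 64.8.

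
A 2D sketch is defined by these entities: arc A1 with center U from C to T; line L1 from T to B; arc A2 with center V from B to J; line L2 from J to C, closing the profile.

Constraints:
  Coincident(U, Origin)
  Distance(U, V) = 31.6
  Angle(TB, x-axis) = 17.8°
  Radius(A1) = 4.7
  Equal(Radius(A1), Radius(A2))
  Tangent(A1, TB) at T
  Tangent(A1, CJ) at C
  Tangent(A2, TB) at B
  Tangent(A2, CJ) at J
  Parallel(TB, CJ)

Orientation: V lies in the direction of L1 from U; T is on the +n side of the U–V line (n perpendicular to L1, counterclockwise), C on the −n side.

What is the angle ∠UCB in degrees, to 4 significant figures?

73.43°

The slot axis is L1's direction at 17.8°, so u = (cos 17.8°, sin 17.8°) = (0.9521, 0.3057) and n = (−sin 17.8°, cos 17.8°) = (-0.3057, 0.9521). U is at the origin and V lies 31.6 along u from U, so V = 31.6·u = (30.09, 9.660). Tangency of A1 to both parallel lines with radius 4.7 puts T and C at U ± 4.7·n: T = (-1.437, 4.475), C = (1.437, -4.475). Equal radii place B and J the same way about V: B = V + 4.7·n = (28.65, 14.13), J = V − 4.7·n = (31.52, 5.185). Then cos ∠UCB = CU·CB / (|CU||CB|), giving 73.43°.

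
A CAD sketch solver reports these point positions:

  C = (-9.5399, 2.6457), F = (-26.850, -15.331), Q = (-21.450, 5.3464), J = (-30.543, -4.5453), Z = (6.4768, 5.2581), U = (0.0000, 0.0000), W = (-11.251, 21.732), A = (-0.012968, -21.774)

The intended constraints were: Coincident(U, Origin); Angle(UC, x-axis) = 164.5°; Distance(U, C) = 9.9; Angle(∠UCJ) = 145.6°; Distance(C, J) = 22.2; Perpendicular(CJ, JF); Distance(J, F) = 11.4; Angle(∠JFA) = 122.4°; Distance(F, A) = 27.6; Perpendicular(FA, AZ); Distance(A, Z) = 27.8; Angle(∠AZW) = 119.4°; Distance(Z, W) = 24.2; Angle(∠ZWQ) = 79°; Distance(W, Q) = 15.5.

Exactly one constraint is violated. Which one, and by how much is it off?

Distance(W, Q) = 15.5 — off by 3.80.

U = (0.00, 0.00) ✓; UC at 164.5° ✓; |UC| = 9.900 ✓; ∠UCJ = 145.6° ✓; |CJ| = 22.20 ✓; ∠(CJ, JF) = 90.00° ✓; |JF| = 11.40 ✓; ∠JFA = 122.4° ✓; |FA| = 27.60 ✓; ∠(FA, AZ) = 90.00° ✓; |AZ| = 27.80 ✓; ∠AZW = 119.4° ✓; |ZW| = 24.20 ✓; ∠ZWQ = 79.00° ✓; |WQ| = 19.30 ✗.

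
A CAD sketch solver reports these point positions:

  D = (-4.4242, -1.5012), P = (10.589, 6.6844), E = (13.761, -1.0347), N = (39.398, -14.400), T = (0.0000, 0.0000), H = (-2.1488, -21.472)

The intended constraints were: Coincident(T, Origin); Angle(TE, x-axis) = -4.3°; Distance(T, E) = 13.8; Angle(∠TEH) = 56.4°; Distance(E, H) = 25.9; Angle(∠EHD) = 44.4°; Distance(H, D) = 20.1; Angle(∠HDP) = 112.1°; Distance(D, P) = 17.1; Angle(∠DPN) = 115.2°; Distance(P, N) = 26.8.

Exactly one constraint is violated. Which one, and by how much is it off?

Distance(P, N) = 26.8 — off by 8.90.

T = (0.00, 0.00) ✓; TE at -4.300° ✓; |TE| = 13.80 ✓; ∠TEH = 56.40° ✓; |EH| = 25.90 ✓; ∠EHD = 44.40° ✓; |HD| = 20.10 ✓; ∠HDP = 112.1° ✓; |DP| = 17.10 ✓; ∠DPN = 115.2° ✓; |PN| = 35.70 ✗.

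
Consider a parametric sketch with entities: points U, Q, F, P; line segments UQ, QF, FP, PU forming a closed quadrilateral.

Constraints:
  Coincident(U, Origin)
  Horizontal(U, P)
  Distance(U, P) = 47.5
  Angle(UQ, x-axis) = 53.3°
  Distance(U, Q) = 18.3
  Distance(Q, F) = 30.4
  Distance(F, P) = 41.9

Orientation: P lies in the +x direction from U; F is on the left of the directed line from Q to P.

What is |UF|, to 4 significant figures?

48.69

U is at the origin; UP is horizontal with |UP| = 47.5 and P in +x, so P = (47.5, 0). UQ runs at 53.3° with |UQ| = 18.3, so Q = (10.94, 14.67). F is determined by |QF| = 30.4 and |FP| = 41.9 together: it lies at the intersection of circle(Q, 30.4) and circle(P, 41.9). With |QP| = 39.40, the foot of the radical line on QP is 9.147 from Q and the perpendicular offset is √(30.4² − 9.147²) = 28.99. Taking the left-of-QP solution: F = (30.22, 38.17).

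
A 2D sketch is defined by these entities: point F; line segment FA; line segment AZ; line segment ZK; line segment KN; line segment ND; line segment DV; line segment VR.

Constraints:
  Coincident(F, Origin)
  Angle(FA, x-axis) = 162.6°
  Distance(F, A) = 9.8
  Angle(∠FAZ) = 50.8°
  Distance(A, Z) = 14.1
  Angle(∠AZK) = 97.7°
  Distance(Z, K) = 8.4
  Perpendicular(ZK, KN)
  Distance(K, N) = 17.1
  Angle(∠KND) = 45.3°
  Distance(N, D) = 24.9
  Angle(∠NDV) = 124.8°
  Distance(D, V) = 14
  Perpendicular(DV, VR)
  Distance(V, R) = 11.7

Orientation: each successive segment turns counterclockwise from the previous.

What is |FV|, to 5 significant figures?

26.649

∠KND = 45.3° gives ND at -121.20° from the x-axis; with |ND| = 24.9, D = (-13.033, -12.828). ∠NDV = 124.8° gives DV at -66.000° from the x-axis; with |DV| = 14.0, V = (-7.3387, -25.618). Then |FV| = |V − F| = 26.649.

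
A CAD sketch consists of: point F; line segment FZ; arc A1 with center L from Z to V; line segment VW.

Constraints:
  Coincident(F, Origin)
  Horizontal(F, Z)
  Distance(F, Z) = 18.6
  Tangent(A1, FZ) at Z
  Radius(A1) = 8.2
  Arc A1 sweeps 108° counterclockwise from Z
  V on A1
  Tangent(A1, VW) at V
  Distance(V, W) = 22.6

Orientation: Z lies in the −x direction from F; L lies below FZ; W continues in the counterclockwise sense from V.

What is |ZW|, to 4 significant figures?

32.24

On A1, Z sits at bearing 90° from L; a 108° counterclockwise sweep puts V at bearing 198°, so V = L + 8.2·(cos 198°, sin 198°) = (-26.40, -10.73). The tangent condition forces LV to be normal to VW, so VW runs along (−sin 198°, cos 198°); with |VW| = 22.6, W = (-19.41, -32.23). Then |ZW| = |W − Z| = 32.24.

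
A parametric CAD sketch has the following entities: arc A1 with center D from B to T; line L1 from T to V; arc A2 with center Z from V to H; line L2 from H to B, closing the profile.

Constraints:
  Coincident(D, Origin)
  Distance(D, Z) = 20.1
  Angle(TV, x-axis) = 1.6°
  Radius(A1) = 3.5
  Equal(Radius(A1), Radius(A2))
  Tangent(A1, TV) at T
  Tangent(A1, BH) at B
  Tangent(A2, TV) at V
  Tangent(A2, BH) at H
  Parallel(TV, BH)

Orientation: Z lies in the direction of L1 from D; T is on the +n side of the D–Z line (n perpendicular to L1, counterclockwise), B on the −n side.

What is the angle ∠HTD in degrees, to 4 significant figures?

70.80°

The slot axis is L1's direction at 1.6°, so u = (cos 1.6°, sin 1.6°) = (0.9996, 0.02792) and n = (−sin 1.6°, cos 1.6°) = (-0.02792, 0.9996). D is at the origin and Z lies 20.1 along u from D, so Z = 20.1·u = (20.09, 0.5612). Tangency of A1 to both parallel lines with radius 3.5 puts T and B at D ± 3.5·n: T = (-0.09773, 3.499), B = (0.09773, -3.499). Equal radii place V and H the same way about Z: V = Z + 3.5·n = (19.99, 4.060), H = Z − 3.5·n = (20.19, -2.937). Then cos ∠HTD = TH·TD / (|TH||TD|), giving 70.80°.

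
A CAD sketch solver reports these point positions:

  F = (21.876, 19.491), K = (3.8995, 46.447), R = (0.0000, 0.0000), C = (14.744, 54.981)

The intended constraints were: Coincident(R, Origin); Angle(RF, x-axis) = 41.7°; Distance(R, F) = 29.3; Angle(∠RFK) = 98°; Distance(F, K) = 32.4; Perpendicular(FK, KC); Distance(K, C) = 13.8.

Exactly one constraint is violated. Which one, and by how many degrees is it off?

Perpendicular(FK, KC) — off by 4.50°.

R = (0.00, 0.00) ✓; RF at 41.70° ✓; |RF| = 29.30 ✓; ∠RFK = 98.00° ✓; |FK| = 32.40 ✓; ∠(FK, KC) = 85.50° ✗; |KC| = 13.80 ✓.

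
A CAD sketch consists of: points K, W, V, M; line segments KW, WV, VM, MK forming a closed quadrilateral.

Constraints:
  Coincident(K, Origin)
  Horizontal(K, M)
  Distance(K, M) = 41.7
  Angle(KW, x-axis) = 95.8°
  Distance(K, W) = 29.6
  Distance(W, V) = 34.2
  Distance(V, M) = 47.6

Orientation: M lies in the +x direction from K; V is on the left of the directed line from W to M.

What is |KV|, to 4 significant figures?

52.93

Checks: |WV| = 34.20 ✓; |VM| = 47.60 ✓.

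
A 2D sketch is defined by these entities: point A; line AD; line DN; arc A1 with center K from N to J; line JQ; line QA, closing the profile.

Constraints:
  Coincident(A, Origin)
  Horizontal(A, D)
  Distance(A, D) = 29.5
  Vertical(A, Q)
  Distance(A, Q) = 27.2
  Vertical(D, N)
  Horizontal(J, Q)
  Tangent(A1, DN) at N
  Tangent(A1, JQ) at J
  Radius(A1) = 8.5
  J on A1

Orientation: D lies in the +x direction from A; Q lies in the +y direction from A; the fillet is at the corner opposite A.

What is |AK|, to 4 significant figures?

28.12

A and Q share the same x with |AQ| = 27.2 and Q on the +y side, so Q = (0.000, 27.20). The virtual corner opposite A is at (29.50, 27.20). The tangent condition forces KN to be normal to DN and the tangent condition forces KJ to be normal to JQ, with radius 8.5, so the center K sits 8.5 in from both sides at K = (21.00, 18.70). Then |AK| = |K − A| = 28.12.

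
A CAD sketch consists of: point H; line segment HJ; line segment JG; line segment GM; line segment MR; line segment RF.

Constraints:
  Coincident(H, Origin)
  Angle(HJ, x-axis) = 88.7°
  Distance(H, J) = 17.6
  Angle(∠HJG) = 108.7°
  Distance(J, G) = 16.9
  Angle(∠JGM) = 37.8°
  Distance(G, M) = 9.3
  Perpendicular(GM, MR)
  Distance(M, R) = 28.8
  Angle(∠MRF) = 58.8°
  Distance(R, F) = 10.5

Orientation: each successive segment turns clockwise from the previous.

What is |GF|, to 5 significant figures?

23.363

H is at the origin; HJ runs at 88.7° with length 17.6, so J = (0.39930, 17.595). ∠HJG = 108.7° gives JG at 17.400° from the x-axis; with |JG| = 16.9, G = (16.526, 22.649). ∠JGM = 37.8° gives GM at -124.80° from the x-axis; with |GM| = 9.3, M = (11.218, 15.013). The perpendicularity gives MR at right angles to GM, so MR runs at 145.20°; with |MR| = 28.8, R = (-12.431, 31.449). ∠MRF = 58.8° gives RF at 24.000° from the x-axis; with |RF| = 10.5, F = (-2.8385, 35.720). Then |GF| = |F − G| = 23.363.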